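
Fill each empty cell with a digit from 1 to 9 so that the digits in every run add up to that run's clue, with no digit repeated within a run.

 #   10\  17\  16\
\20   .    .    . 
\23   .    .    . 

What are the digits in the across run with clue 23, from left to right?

23 in 3 cells must be {6,8,9}; 17 in 2 cells must be {8,9}; 16 in 2 cells must be {7,9}.
The 23 across and the 16 down share only 9, so R2C3 = 9.
R1C3 = 16 − 9 = 7 completes the 16 down.
Given what's placed, R2C2 must be 8 to fit the 23 across and 17 down.
R1C2 = 17 − 8 = 9 completes the 17 down.
R2C1 = 23 − 17 = 6 completes the 23 across.
R1C1 = 20 − 16 = 4 completes the 20 across.

6 8 9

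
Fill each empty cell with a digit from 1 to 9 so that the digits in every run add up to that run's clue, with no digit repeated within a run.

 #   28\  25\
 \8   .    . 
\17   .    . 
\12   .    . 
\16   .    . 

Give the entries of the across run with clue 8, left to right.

7, 1

17 in 2 cells must be {8,9}; 16 in 2 cells must be {7,9}.
Nothing is forced directly, so branch on R4C1, whose candidates are 7 or 9. If R4C1 = 7: then R1C1 would have to be in {1,2,3,5,6,7} for the 8 across but in {4,8,9} for the 28 down — contradiction. So R4C1 = 9.
Given what's placed, R2C1 must be 8 to fit the 17 across and 28 down.
R2C2 = 17 − 8 = 9 completes the 17 across.
R4C2 = 16 − 9 = 7 completes the 16 across.
No cell is forced outright now. R1C1 can only be 5 or 6 or 7 (the digits allowed by both its 8 across and its 28 down). If R1C1 = 5: that forces R1C2 = 3, after which R3C1 would have to be in {3,4,5,7,8,9} for the 12 across but in {6} for the 28 down — contradiction. If R1C1 = 6: then R1C2 would have to be in {2} for the 8 across but in {1,3,4,5,6,8} for the 25 down — contradiction. So R1C1 = 7.
R1C2 = 8 − 7 = 1 completes the 8 across.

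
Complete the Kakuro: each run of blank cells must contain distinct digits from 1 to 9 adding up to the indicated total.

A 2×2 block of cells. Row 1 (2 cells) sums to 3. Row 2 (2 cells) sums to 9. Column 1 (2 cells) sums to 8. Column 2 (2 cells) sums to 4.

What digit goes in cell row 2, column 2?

3 in 2 cells must be {1,2}; 4 in 2 cells must be {1,3}.
The 3 across and the 4 down share only 1, so (1,2) = 1.
(2,2) = 4 − 1 = 3 completes the 4 down.
(1,1) = 3 − 1 = 2 completes the 3 across.
(2,1) = 9 − 3 = 6 completes the 9 across.

3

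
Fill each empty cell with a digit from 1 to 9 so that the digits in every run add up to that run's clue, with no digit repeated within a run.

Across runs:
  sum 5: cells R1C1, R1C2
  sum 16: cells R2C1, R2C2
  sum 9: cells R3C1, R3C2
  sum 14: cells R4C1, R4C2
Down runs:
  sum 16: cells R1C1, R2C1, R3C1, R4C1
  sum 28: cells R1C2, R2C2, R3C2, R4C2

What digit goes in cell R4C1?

16 in 2 cells must be {7,9}.
Only 4 fits R1C2 under both its across sum 5 and down sum 28.
R1C1 = 5 − 4 = 1 completes the 5 across.
Nothing is forced directly, so branch on R3C2, whose candidates are 7 or 8. If R3C2 = 8: then R3C1 would have to be in {1} for the 9 across but in {2,3,4,5,6,7,8,9} for the 16 down — contradiction. So R3C2 = 7.
R2C2 = 9: the only remaining digit allowed by both the 16 across and the 28 down.
R3C1 = 9 − 7 = 2 completes the 9 across.
R4C2 = 28 − 20 = 8 completes the 28 down.
R2C1 = 16 − 9 = 7 completes the 16 across.
R4C1 = 14 − 8 = 6 completes the 14 across.

6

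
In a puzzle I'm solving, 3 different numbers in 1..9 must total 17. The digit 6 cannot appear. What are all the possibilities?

3 distinct digits from 1–9 sum between 6 and 24.
Dropping sets that contain 6.

{1,7,9}; {2,7,8}; {3,5,9}; {4,5,8}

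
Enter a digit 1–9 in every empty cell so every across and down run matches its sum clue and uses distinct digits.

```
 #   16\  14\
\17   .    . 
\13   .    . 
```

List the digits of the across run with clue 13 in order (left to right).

7, 6

17 in 2 cells must be {8,9}; 16 in 2 cells must be {7,9}.
The 17 across and the 16 down share only 9, so R1C1 = 9.
R1C2 = 17 − 9 = 8 completes the 17 across.
R2C1 = 16 − 9 = 7 completes the 16 down.
R2C2 = 13 − 7 = 6 completes the 13 across.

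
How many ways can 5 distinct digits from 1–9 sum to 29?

8

5 distinct digits from 1–9 sum between 15 and 35.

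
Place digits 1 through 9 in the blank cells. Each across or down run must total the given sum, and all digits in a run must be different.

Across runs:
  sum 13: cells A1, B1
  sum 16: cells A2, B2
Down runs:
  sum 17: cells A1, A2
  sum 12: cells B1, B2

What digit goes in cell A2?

9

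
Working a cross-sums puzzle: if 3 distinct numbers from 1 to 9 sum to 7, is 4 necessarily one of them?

Yes

The only way to make 7 from 3 distinct digits is {1,2,4}, which contains 4.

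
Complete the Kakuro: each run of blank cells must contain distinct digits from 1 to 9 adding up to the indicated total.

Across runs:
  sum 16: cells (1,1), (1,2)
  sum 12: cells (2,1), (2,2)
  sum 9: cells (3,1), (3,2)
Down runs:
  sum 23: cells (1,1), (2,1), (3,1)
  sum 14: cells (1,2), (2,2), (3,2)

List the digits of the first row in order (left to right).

16 in 2 cells must be {7,9}; 23 in 3 cells must be {6,8,9}.
The 16 across and the 23 down share only 9, so (1,1) = 9.
(1,2) = 16 − 9 = 7 completes the 16 across.
Given what's placed, (2,1) must be 8 to fit the 12 across and 23 down.
(2,2) = 12 − 8 = 4 completes the 12 across.
(3,1) = 23 − 17 = 6 completes the 23 down.
(3,2) = 9 − 6 = 3 completes the 9 across.

9 7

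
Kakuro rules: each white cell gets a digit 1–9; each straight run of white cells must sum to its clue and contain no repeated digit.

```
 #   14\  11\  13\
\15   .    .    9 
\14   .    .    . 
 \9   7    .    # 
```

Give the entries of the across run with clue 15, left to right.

R2C3 = 13 − 9 = 4 completes the 13 down.
R3C2 = 9 − 7 = 2 completes the 9 across.
No cell is forced outright now. R2C2 can only be 1 or 3 or 8 (the digits allowed by both its 14 across and its 11 down). If R2C2 = 1: then R1C2 would have to be in {1,2,4,5} for the 15 across but in {8} for the 11 down — contradiction. If R2C2 = 3: then R1C2 would have to be in {1,2,4,5} for the 15 across but in {6} for the 11 down — contradiction. So R2C2 = 8.
R1C2 = 11 − 10 = 1 completes the 11 down.
R2C1 = 14 − 12 = 2 completes the 14 across.
R1C1 = 15 − 10 = 5 completes the 15 across.

5 1 9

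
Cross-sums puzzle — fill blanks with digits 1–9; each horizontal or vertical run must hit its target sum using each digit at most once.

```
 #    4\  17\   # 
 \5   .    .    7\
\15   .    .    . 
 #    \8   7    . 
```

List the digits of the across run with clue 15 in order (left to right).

4 in 2 cells must be {1,3}.
R3C3 = 8 − 7 = 1 completes the 8 across.
R2C3 = 7 − 1 = 6 completes the 7 down.
Given what's placed, R2C1 must be 1 to fit the 15 across and 4 down.
R2C2 = 15 − 7 = 8 completes the 15 across.
R1C1 = 4 − 1 = 3 completes the 4 down.
R1C2 = 5 − 3 = 2 completes the 5 across.

1 8 6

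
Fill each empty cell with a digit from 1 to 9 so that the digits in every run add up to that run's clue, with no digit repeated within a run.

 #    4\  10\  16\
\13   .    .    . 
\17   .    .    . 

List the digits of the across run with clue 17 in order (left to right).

4 in 2 cells must be {1,3}; 16 in 2 cells must be {7,9}.
Nothing is forced directly, so branch on R1C3, whose candidates are 7 or 9. If R1C3 = 7: that forces R1C1 = 1, after which R1C2 would have to be in {5} for the 13 across but in {1,2,3,4,6,7,8,9} for the 10 down — contradiction. So R1C3 = 9.
R2C3 = 16 − 9 = 7 completes the 16 down.
Given what's placed, R2C1 must be 1 to fit the 17 across and 4 down.
R2C2 = 17 − 8 = 9 completes the 17 across.
R1C1 = 4 − 1 = 3 completes the 4 down.
R1C2 = 13 − 12 = 1 completes the 13 across.

1, 9, 7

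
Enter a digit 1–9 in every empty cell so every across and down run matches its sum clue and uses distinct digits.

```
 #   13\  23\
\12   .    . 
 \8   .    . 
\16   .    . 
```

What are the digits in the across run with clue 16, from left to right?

7, 9

16 in 2 cells must be {7,9}; 23 in 3 cells must be {6,8,9}.
The 8 across and the 23 down share only 6, so R2C2 = 6.
Given what's placed, R3C2 must be 9 to fit the 16 across and 23 down.
R1C2 = 23 − 15 = 8 completes the 23 down.
R2C1 = 8 − 6 = 2 completes the 8 across.
R3C1 = 16 − 9 = 7 completes the 16 across.
R1C1 = 12 − 8 = 4 completes the 12 across.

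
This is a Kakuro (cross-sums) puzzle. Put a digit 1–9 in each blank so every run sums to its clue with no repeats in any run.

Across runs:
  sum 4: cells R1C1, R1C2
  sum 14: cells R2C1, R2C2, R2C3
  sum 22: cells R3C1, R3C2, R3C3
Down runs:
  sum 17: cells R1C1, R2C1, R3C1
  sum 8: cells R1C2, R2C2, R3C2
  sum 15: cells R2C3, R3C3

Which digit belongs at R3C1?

9

4 in 2 cells must be {1,3}.
Only 5 fits R3C2 under both its across sum 22 and down sum 8.
Given what's placed, R1C2 must be 1 to fit the 4 across and 8 down.
R2C2 = 8 − 6 = 2 completes the 8 down.
R1C1 = 4 − 1 = 3 completes the 4 across.
No cell is forced outright now. R3C1 can only be 8 or 9 (the digits allowed by both its 22 across and its 17 down). If R3C1 = 8: then R2C1 would have to be in {3,4,5,7,8,9} for the 14 across but in {6} for the 17 down — contradiction. So R3C1 = 9.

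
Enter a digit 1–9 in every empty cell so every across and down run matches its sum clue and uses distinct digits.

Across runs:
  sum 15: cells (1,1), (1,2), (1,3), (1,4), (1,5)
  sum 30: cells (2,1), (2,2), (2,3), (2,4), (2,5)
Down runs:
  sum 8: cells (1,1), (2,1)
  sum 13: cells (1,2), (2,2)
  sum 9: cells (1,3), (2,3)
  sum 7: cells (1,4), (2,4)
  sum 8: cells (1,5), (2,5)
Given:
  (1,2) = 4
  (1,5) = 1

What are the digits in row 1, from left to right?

15 in 5 cells must be {1,2,3,4,5}.
(2,2) = 13 − 4 = 9 completes the 13 down.
(2,5) = 8 − 1 = 7 completes the 8 down.
Nothing is forced directly, so branch on (1,3), whose candidates are 2 or 3 or 5. If (1,3) = 2: then (2,3) would have to be in {1,2,3,4,5,6,8} for the 30 across but in {7} for the 9 down — contradiction. If (1,3) = 5: that forces (2,3) = 4, (2,4) = 2, after which (1,4) would have to be in {2,3} for the 15 across but in {5} for the 7 down — contradiction. So (1,3) = 3.
(2,3) = 9 − 3 = 6 completes the 9 down.
Nothing is forced directly, so branch on (2,1), whose candidates are 3 or 5. If (2,1) = 5: then (1,1) would have to be in {2,5} for the 15 across but in {3} for the 8 down — contradiction. So (2,1) = 3.
(1,1) = 8 − 3 = 5 completes the 8 down.
(1,4) = 15 − 13 = 2 completes the 15 across.

5 4 3 2 1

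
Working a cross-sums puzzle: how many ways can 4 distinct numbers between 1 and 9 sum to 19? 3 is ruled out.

4 distinct digits from 1–9 sum between 10 and 30.
Dropping sets that contain 3.
Enumerating: {1,2,7,9}, {1,4,5,9}, {1,4,6,8}, {1,5,6,7}, {2,4,5,8}, {2,4,6,7}.

6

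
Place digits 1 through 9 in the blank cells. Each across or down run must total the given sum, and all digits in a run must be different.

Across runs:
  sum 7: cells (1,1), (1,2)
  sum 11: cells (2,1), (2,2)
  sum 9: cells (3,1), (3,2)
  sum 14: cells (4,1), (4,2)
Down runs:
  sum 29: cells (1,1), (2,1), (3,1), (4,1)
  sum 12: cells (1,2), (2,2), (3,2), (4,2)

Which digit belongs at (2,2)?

4

29 in 4 cells must be {5,7,8,9}.
Only 5 fits (1,1) under both its across sum 7 and down sum 29.
(1,2) = 7 − 5 = 2 completes the 7 across.
Nothing is forced directly, so branch on (3,1), whose candidates are 7 or 8. If (3,1) = 7: then (3,2) would have to be in {2} for the 9 across but in {1,3,4,5,6} for the 12 down — contradiction. So (3,1) = 8.
(3,2) = 9 − 8 = 1 completes the 9 across.
(4,1) = 9: the only remaining digit allowed by both the 14 across and the 29 down.
(4,2) = 14 − 9 = 5 completes the 14 across.
(2,1) = 29 − 22 = 7 completes the 29 down.
(2,2) = 11 − 7 = 4 completes the 11 across.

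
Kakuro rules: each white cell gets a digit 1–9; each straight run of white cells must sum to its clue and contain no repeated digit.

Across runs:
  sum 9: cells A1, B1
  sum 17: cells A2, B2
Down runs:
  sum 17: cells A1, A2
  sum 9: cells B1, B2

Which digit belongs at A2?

17 in 2 cells must be {8,9}.
The 9 across and the 17 down share only 8, so A1 = 8.
B1 = 9 − 8 = 1 completes the 9 across.
A2 = 17 − 8 = 9 completes the 17 down.
B2 = 17 − 9 = 8 completes the 17 across.

9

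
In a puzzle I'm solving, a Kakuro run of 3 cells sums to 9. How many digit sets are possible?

3

3 distinct digits from 1–9 sum between 6 and 24.
Enumerating: {1,2,6}, {1,3,5}, {2,3,4}.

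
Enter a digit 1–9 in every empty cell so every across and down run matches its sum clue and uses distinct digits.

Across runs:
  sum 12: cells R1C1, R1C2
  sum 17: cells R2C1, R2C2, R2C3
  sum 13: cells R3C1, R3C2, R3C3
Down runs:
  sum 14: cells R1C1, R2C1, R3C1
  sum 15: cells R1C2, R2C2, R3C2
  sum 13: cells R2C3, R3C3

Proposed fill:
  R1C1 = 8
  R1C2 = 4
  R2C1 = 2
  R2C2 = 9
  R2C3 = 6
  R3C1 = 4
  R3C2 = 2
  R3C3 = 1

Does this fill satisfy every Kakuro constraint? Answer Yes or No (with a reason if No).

No — the down run R2C3–R3C3 sums to 7, not 13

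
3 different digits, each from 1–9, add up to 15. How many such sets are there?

3 distinct digits from 1–9 sum between 6 and 24.

8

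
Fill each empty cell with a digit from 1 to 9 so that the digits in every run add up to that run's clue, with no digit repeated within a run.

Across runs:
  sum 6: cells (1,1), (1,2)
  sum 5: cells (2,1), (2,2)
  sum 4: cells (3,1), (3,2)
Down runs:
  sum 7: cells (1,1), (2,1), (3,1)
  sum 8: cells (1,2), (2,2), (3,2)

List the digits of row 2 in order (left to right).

4 1

4 in 2 cells must be {1,3}; 7 in 3 cells must be {1,2,4}.
The 4 across and the 7 down share only 1, so (3,1) = 1.
(3,2) = 4 − 1 = 3 completes the 4 across.
Nothing is forced directly, so branch on (1,1), whose candidates are 2 or 4. If (1,1) = 4: then (1,2) would have to be in {2} for the 6 across but in {1,4} for the 8 down — contradiction. So (1,1) = 2.
(1,2) = 6 − 2 = 4 completes the 6 across.
(2,1) = 7 − 3 = 4 completes the 7 down.
(2,2) = 5 − 4 = 1 completes the 5 across.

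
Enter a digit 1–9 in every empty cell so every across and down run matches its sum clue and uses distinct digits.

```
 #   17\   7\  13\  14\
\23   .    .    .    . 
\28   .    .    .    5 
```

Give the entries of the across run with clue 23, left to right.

8 1 5 9

17 in 2 cells must be {8,9}.
R1C4 = 14 − 5 = 9 completes the 14 down.
Given what's placed, R2C2 must be 6 to fit the 28 across and 7 down.
Given what's placed, R1C1 must be 8 to fit the 23 across and 17 down.
R1C2 = 7 − 6 = 1 completes the 7 down.
R1C3 = 23 − 18 = 5 completes the 23 across.
R2C1 = 17 − 8 = 9 completes the 17 down.
R2C3 = 28 − 20 = 8 completes the 28 across.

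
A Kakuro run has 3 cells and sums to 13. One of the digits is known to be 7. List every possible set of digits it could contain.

3 distinct digits from 1–9 sum between 6 and 24.
Keeping only sets containing 7.

{1,5,7}; {2,4,7}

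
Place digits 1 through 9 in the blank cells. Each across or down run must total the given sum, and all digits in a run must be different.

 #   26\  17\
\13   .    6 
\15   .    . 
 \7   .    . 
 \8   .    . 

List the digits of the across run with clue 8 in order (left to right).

R1C1 = 13 − 6 = 7 completes the 13 across.
No cell is forced outright now. R2C2 can only be 7 or 8 (the digits allowed by both its 15 across and its 17 down). If R2C2 = 8: then R2C1 would have to be in {7} for the 15 across but in {2,4,5,6,8,9} for the 26 down — contradiction. So R2C2 = 7.
R2C1 = 15 − 7 = 8 completes the 15 across.
No cell is forced outright now. R3C2 can only be 1 or 3 (the digits allowed by both its 7 across and its 17 down). If R3C2 = 3: then R3C1 would have to be in {4} for the 7 across but in {2,5,6,9} for the 26 down — contradiction. So R3C2 = 1.
R3C1 = 7 − 1 = 6 completes the 7 across.
R4C1 = 26 − 21 = 5 completes the 26 down.
R4C2 = 8 − 5 = 3 completes the 8 across.

5 3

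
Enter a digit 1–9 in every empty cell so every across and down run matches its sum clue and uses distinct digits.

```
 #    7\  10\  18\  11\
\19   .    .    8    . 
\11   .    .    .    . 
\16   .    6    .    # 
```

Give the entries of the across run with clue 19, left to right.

11 in 4 cells must be {1,2,3,5}; 7 in 3 cells must be {1,2,4}.
Nothing is forced directly, so branch on R2C1, whose candidates are 1 or 2. If R2C1 = 1: that forces R2C2 = 3, after which R2C3 would have to be in {2,5} for the 11 across but in {1,3,4,6,7,9} for the 18 down — contradiction. So R2C1 = 2.
R3C1 = 1: the only remaining digit allowed by both the 16 across and the 7 down.
R3C3 = 16 − 7 = 9 completes the 16 across.
R1C1 = 7 − 3 = 4 completes the 7 down.
Given what's placed, R1C2 must be 1 to fit the 19 across and 10 down.
R1C4 = 19 − 13 = 6 completes the 19 across.

4, 1, 8, 6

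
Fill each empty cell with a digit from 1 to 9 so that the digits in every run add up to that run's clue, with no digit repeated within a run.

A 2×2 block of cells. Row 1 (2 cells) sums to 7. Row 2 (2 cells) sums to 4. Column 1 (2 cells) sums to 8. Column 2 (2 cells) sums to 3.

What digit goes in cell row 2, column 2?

4 in 2 cells must be {1,3}; 3 in 2 cells must be {1,2}.
The 4 across and the 3 down share only 1, so (2,2) = 1.
(1,2) = 3 − 1 = 2 completes the 3 down.
(2,1) = 4 − 1 = 3 completes the 4 across.
(1,1) = 7 − 2 = 5 completes the 7 across.

1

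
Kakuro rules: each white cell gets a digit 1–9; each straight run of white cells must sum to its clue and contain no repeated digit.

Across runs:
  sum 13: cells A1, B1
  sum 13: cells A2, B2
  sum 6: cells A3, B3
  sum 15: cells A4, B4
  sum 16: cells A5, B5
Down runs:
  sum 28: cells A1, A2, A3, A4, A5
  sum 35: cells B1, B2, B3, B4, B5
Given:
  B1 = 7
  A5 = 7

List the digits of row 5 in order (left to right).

16 in 2 cells must be {7,9}; 35 in 5 cells must be {5,6,7,8,9}.
A1 = 13 − 7 = 6 completes the 13 across.
Given what's placed, B3 must be 5 to fit the 6 across and 35 down.
B5 = 16 − 7 = 9 completes the 16 across.

7, 9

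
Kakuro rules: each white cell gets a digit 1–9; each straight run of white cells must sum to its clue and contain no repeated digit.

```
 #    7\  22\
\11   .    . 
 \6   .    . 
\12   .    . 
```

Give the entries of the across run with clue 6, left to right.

1 5

7 in 3 cells must be {1,2,4}.
The 6 across and the 22 down share only 5, so R2C2 = 5.
The 12 across and the 7 down share only 4, so R3C1 = 4.
R3C2 = 12 − 4 = 8 completes the 12 across.
R1C1 = 2: the only remaining digit allowed by both the 11 across and the 7 down.
R1C2 = 11 − 2 = 9 completes the 11 across.
R2C1 = 6 − 5 = 1 completes the 6 across.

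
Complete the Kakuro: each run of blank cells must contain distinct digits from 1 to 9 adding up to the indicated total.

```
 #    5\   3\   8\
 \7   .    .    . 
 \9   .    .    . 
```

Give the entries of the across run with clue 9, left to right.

1 2 6

7 in 3 cells must be {1,2,4}; 3 in 2 cells must be {1,2}.
Nothing is forced directly, so branch on R1C2, whose candidates are 1 or 2. If R1C2 = 2: that forces R1C3 = 1, R2C2 = 1, after which R2C3 would have to be in {2,3,5,6} for the 9 across but in {7} for the 8 down — contradiction. So R1C2 = 1.
Given what's placed, R1C3 must be 2 to fit the 7 across and 8 down.
R2C2 = 3 − 1 = 2 completes the 3 down.
R2C3 = 8 − 2 = 6 completes the 8 down.
R1C1 = 7 − 3 = 4 completes the 7 across.
R2C1 = 9 − 8 = 1 completes the 9 across.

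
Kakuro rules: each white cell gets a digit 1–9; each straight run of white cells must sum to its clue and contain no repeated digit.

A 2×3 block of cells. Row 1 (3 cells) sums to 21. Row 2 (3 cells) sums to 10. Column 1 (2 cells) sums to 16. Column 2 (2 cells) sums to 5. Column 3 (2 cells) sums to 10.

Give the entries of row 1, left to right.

16 in 2 cells must be {7,9}.
The 21 across and the 5 down share only 4, so (1,2) = 4.
The 10 across and the 16 down share only 7, so (2,1) = 7.
(2,2) = 5 − 4 = 1 completes the 5 down.
(2,3) = 10 − 8 = 2 completes the 10 across.
(1,1) = 16 − 7 = 9 completes the 16 down.
(1,3) = 21 − 13 = 8 completes the 21 across.

9 4 8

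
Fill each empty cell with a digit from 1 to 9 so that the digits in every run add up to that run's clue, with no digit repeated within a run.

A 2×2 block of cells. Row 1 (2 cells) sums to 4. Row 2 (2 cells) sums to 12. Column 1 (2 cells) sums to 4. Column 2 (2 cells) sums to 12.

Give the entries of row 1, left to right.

4 in 2 cells must be {1,3}.
The 4 across and the 12 down share only 3, so (1,2) = 3.
The 12 across and the 4 down share only 3, so (2,1) = 3.
(2,2) = 12 − 3 = 9 completes the 12 across.
(1,1) = 4 − 3 = 1 completes the 4 across.

1 3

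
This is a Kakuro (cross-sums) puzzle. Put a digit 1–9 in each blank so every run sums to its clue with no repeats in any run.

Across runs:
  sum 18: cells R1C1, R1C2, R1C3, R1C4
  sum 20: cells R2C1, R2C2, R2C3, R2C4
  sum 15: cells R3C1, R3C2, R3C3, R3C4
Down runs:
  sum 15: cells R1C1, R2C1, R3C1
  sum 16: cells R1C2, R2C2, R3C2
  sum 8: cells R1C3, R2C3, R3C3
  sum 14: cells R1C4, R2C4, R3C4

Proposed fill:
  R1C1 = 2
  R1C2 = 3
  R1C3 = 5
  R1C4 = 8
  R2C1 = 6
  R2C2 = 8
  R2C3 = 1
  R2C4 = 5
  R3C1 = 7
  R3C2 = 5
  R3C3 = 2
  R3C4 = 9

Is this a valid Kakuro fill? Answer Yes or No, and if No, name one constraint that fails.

No — the across run R3C1–R3C4 sums to 23, not 15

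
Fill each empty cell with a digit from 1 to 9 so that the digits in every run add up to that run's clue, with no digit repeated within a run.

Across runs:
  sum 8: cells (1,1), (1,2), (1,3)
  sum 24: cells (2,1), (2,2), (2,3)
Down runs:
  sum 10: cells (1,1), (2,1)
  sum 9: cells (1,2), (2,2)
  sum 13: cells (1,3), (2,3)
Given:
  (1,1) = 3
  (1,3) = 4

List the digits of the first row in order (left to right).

3 1 4

24 in 3 cells must be {7,8,9}.
(1,2) = 8 − 7 = 1 completes the 8 across.
(2,1) = 10 − 3 = 7 completes the 10 down.
(2,2) = 9 − 1 = 8 completes the 9 down.
(2,3) = 24 − 15 = 9 completes the 24 across.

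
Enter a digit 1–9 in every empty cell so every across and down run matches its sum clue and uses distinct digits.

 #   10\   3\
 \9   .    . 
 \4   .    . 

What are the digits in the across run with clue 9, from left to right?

4 in 2 cells must be {1,3}; 3 in 2 cells must be {1,2}.
The 4 across and the 3 down share only 1, so R2C2 = 1.
R1C2 = 3 − 1 = 2 completes the 3 down.
R2C1 = 4 − 1 = 3 completes the 4 across.
R1C1 = 9 − 2 = 7 completes the 9 across.

7, 2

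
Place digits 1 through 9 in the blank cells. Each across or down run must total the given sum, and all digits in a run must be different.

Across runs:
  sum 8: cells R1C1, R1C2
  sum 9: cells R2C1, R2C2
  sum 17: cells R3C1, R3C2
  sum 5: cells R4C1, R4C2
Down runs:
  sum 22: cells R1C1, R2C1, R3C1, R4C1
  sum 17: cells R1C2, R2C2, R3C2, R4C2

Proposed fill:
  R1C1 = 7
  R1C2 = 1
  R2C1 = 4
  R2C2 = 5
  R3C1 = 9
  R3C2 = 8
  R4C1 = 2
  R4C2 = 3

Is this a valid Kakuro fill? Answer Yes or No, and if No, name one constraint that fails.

Yes

Across: 7+1=8; 4+5=9; 9+8=17; 2+3=5. Down: 7+4+9+2=22; 1+5+8+3=17. No digit repeats within any run.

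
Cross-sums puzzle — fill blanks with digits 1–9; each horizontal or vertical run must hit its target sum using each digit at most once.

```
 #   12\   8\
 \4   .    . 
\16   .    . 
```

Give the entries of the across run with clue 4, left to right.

3 1

4 in 2 cells must be {1,3}; 16 in 2 cells must be {7,9}.
The 4 across and the 12 down share only 3, so R1C1 = 3.
R1C2 = 4 − 3 = 1 completes the 4 across.
R2C1 = 12 − 3 = 9 completes the 12 down.
R2C2 = 16 − 9 = 7 completes the 16 across.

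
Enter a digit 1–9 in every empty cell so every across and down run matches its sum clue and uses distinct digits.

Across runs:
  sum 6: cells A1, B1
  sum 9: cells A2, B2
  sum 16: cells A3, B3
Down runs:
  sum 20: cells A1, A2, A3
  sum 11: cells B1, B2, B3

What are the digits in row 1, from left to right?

5 1

16 in 2 cells must be {7,9}.
The 16 across and the 11 down share only 7, so B3 = 7.
Given what's placed, B1 must be 1 to fit the 6 across and 11 down.
B2 = 11 − 8 = 3 completes the 11 down.
A3 = 16 − 7 = 9 completes the 16 across.
A1 = 6 − 1 = 5 completes the 6 across.
A2 = 9 − 3 = 6 completes the 9 across.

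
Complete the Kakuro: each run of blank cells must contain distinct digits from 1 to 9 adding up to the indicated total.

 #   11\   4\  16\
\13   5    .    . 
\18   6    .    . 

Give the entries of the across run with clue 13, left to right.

4 in 2 cells must be {1,3}; 16 in 2 cells must be {7,9}.
R1C2 = 1: the only remaining digit allowed by both the 13 across and the 4 down.
R1C3 = 13 − 6 = 7 completes the 13 across.
R2C2 = 4 − 1 = 3 completes the 4 down.
R2C3 = 18 − 9 = 9 completes the 18 across.

5 1 7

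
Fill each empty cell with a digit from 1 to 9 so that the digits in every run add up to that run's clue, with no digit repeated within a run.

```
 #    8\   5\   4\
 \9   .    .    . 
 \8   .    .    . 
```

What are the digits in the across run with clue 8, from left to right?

3 4 1

4 in 2 cells must be {1,3}.
Nothing is forced directly, so branch on R1C3, whose candidates are 1 or 3. If R1C3 = 1: that forces R2C3 = 3, R2C1 = 1, R2C2 = 4, after which R1C1 would have to be in {2,3,5,6} for the 9 across but in {7} for the 8 down — contradiction. So R1C3 = 3.
R2C3 = 4 − 3 = 1 completes the 4 down.
Nothing is forced directly, so branch on R2C1, whose candidates are 2 or 3 or 5. If R2C1 = 2: then R1C1 would have to be in {1,2,4,5} for the 9 across but in {6} for the 8 down — contradiction. If R2C1 = 5: then R1C1 would have to be in {1,2,4,5} for the 9 across but in {3} for the 8 down — contradiction. So R2C1 = 3.
R1C1 = 8 − 3 = 5 completes the 8 down.
R1C2 = 9 − 8 = 1 completes the 9 across.
R2C2 = 8 − 4 = 4 completes the 8 across.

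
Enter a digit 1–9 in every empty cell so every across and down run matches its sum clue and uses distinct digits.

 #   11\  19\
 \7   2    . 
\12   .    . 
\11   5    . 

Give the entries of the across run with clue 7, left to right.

2 5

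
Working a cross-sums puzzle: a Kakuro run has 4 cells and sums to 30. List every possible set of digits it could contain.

{6,7,8,9}

4 distinct digits from 1–9 sum between 10 and 30.
Only one set works: {6,7,8,9}.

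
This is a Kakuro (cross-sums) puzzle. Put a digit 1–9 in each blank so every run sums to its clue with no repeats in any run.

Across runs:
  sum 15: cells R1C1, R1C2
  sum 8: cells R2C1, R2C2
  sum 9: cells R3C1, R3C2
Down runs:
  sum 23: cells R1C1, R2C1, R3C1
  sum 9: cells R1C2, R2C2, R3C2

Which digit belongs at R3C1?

23 in 3 cells must be {6,8,9}.
The 15 across and the 9 down share only 6, so R1C2 = 6.
The 8 across and the 23 down share only 6, so R2C1 = 6.
R2C2 = 8 − 6 = 2 completes the 8 across.
R3C1 = 8: the only remaining digit allowed by both the 9 across and the 23 down.
R3C2 = 9 − 8 = 1 completes the 9 across.
R1C1 = 15 − 6 = 9 completes the 15 across.

8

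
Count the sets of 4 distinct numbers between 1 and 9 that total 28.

2

4 distinct digits from 1–9 sum between 10 and 30.
Enumerating: {4,7,8,9}, {5,6,8,9}.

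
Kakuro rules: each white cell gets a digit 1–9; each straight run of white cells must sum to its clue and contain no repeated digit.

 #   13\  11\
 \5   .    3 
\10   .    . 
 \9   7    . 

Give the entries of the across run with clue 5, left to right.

2, 3

R1C1 = 5 − 3 = 2 completes the 5 across.
R2C1 = 13 − 9 = 4 completes the 13 down.
R2C2 = 10 − 4 = 6 completes the 10 across.
R3C2 = 9 − 7 = 2 completes the 9 across.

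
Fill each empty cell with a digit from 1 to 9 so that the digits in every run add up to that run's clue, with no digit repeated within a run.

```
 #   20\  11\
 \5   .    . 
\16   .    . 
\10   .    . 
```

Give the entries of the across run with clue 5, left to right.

16 in 2 cells must be {7,9}.
The 16 across and the 11 down share only 7, so R2C2 = 7.
R2C1 = 16 − 7 = 9 completes the 16 across.
Nothing is forced directly, so branch on R1C1, whose candidates are 3 or 4. If R1C1 = 3: then R1C2 would have to be in {2} for the 5 across but in {1,3} for the 11 down — contradiction. So R1C1 = 4.
R1C2 = 5 − 4 = 1 completes the 5 across.
R3C1 = 20 − 13 = 7 completes the 20 down.
R3C2 = 10 − 7 = 3 completes the 10 across.

4, 1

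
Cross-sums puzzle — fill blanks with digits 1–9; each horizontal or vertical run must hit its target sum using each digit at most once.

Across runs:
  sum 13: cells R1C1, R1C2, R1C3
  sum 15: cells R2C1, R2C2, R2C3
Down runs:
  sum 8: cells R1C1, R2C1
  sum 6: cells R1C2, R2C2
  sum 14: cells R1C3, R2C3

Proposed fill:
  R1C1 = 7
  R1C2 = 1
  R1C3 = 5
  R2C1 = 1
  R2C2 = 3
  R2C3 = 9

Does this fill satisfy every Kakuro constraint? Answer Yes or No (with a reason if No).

No — the across run R2C1–R2C3 sums to 13, not 15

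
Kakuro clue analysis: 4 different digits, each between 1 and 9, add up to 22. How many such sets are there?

11

4 distinct digits from 1–9 sum between 10 and 30.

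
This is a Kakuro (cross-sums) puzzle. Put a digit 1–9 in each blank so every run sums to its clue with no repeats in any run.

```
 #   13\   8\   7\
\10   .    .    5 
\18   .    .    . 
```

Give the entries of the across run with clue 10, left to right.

Given what's placed, R1C1 must be 4 to fit the 10 across and 13 down.
R1C2 = 10 − 9 = 1 completes the 10 across.
R2C1 = 13 − 4 = 9 completes the 13 down.
R2C2 = 8 − 1 = 7 completes the 8 down.
R2C3 = 18 − 16 = 2 completes the 18 across.

4 1 5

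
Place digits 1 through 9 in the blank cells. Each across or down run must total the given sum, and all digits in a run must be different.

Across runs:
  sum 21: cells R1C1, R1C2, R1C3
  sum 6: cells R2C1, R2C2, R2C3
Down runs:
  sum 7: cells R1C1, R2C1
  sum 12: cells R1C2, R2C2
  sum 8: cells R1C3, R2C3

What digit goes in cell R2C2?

3

6 in 3 cells must be {1,2,3}.
The 6 across and the 12 down share only 3, so R2C2 = 3.
R1C2 = 12 − 3 = 9 completes the 12 down.
Nothing is forced directly, so branch on R1C1, whose candidates are 4 or 5. If R1C1 = 4: then R1C3 would have to be in {8} for the 21 across but in {1,2,3,5,6,7} for the 8 down — contradiction. So R1C1 = 5.
R1C3 = 21 − 14 = 7 completes the 21 across.
R2C1 = 7 − 5 = 2 completes the 7 down.
R2C3 = 6 − 5 = 1 completes the 6 across.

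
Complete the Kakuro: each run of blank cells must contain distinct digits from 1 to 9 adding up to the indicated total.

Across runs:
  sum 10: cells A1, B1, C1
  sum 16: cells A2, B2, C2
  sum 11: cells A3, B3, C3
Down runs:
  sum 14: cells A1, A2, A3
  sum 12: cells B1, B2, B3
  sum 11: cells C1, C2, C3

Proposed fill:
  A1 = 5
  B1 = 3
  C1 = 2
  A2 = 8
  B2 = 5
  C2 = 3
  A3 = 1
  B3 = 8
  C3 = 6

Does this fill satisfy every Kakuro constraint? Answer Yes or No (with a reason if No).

No — the across run A3–C3 sums to 15, not 11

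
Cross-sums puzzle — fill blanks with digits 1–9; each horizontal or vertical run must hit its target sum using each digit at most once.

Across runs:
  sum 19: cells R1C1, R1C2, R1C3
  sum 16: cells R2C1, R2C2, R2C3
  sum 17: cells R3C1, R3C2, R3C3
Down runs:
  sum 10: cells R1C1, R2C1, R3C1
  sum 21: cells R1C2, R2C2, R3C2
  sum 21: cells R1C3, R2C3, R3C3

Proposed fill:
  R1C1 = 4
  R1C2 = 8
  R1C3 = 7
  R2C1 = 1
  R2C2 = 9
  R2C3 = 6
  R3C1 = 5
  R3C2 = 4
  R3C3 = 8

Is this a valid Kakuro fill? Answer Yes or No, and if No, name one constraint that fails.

Across: 4+8+7=19; 1+9+6=16; 5+4+8=17. Down: 4+1+5=10; 8+9+4=21; 7+6+8=21. No digit repeats within any run.

Yes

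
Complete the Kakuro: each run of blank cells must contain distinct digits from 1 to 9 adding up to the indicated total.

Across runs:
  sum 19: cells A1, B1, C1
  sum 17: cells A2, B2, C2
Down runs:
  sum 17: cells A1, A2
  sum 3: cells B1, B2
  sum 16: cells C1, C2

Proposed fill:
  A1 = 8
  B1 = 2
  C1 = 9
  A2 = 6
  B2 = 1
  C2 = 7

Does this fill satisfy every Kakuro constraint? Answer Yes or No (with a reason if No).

No — the across run A2–C2 sums to 14, not 17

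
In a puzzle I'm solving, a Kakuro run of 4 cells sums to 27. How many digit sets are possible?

3

4 distinct digits from 1–9 sum between 10 and 30.
Enumerating: {3,7,8,9}, {4,6,8,9}, {5,6,7,9}.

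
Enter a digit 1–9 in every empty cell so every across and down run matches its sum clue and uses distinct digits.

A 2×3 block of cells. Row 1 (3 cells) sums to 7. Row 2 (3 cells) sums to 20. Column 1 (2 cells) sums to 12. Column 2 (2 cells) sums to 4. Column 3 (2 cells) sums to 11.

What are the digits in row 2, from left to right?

7 in 3 cells must be {1,2,4}; 4 in 2 cells must be {1,3}.
The 7 across and the 12 down share only 4, so (1,1) = 4.
Given what's placed, (1,2) must be 1 to fit the 7 across and 4 down.
(1,3) = 7 − 5 = 2 completes the 7 across.
(2,1) = 12 − 4 = 8 completes the 12 down.
(2,2) = 4 − 1 = 3 completes the 4 down.
(2,3) = 20 − 11 = 9 completes the 20 across.

8 3 9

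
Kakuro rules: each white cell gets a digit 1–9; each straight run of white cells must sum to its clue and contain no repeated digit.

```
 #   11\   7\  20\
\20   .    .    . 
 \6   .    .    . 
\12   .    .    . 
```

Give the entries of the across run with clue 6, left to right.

6 in 3 cells must be {1,2,3}; 7 in 3 cells must be {1,2,4}.
Only 4 fits R1C2 under both its across sum 20 and down sum 7.
Only 3 fits R2C3 under both its across sum 6 and down sum 20.
R1C1 = 7: the only remaining digit allowed by both the 20 across and the 11 down.
R1C3 = 20 − 11 = 9 completes the 20 across.
Given what's placed, R2C1 must be 1 to fit the 6 across and 11 down.
R2C2 = 6 − 4 = 2 completes the 6 across.

1 2 3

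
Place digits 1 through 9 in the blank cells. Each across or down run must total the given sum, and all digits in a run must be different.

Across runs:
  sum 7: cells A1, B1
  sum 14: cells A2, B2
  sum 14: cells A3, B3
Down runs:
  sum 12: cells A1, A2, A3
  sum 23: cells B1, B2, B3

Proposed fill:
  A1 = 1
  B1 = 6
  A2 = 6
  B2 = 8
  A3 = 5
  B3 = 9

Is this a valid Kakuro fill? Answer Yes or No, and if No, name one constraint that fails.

Yes

Across: 1+6=7; 6+8=14; 5+9=14. Down: 1+6+5=12; 6+8+9=23. No digit repeats within any run.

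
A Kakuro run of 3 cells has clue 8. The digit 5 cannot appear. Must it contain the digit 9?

No

The only way to make 8 from 3 distinct digits under that restriction is {1,3,4}, which does not contain 9.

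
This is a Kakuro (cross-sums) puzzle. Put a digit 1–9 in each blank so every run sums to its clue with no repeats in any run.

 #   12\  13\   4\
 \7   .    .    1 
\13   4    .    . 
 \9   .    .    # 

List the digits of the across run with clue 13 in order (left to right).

7 in 3 cells must be {1,2,4}; 4 in 2 cells must be {1,3}.
Given what's placed, R1C1 must be 2 to fit the 7 across and 12 down.
R1C2 = 7 − 3 = 4 completes the 7 across.
R2C3 = 4 − 1 = 3 completes the 4 down.
R3C1 = 12 − 6 = 6 completes the 12 down.
R3C2 = 9 − 6 = 3 completes the 9 across.
R2C2 = 13 − 7 = 6 completes the 13 across.

4 6 3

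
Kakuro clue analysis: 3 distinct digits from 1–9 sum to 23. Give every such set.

3 distinct digits from 1–9 sum between 6 and 24.
Only one set works: {6,8,9}.

{6,8,9}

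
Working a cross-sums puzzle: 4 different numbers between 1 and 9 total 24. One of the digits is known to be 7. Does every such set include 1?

No

Counterexample: {2,6,7,9} sums to 24 under that restriction without using 1.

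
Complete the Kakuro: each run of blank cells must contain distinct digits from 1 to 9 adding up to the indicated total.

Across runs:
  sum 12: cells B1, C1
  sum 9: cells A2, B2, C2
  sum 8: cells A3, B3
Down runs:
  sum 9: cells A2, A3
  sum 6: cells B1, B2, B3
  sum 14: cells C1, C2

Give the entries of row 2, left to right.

6 in 3 cells must be {1,2,3}.
The 12 across and the 6 down share only 3, so B1 = 3.
C1 = 12 − 3 = 9 completes the 12 across.
C2 = 14 − 9 = 5 completes the 14 down.
B2 = 1: the only remaining digit allowed by both the 9 across and the 6 down.
B3 = 6 − 4 = 2 completes the 6 down.
A2 = 9 − 6 = 3 completes the 9 across.
A3 = 8 − 2 = 6 completes the 8 across.

3, 1, 5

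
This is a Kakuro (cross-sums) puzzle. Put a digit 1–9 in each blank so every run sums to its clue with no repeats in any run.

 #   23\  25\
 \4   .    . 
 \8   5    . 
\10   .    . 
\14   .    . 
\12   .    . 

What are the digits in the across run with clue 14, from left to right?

6, 8

4 in 2 cells must be {1,3}.
R2C2 = 8 − 5 = 3 completes the 8 across.
Given what's placed, R1C2 must be 1 to fit the 4 across and 25 down.
R1C1 = 4 − 1 = 3 completes the 4 across.
Nothing is forced directly, so branch on R4C1, whose candidates are 6 or 8 or 9. If R4C1 = 8: that forces R4C2 = 6, after which R5C1 would have to be in {3,4,5,7,8,9} for the 12 across but in {1,6} for the 23 down — contradiction. If R4C1 = 9: that forces R4C2 = 5, R5C1 = 4, after which R5C2 would have to be in {8} for the 12 across but in {7,9} for the 25 down — contradiction. So R4C1 = 6.
R4C2 = 14 − 6 = 8 completes the 14 across.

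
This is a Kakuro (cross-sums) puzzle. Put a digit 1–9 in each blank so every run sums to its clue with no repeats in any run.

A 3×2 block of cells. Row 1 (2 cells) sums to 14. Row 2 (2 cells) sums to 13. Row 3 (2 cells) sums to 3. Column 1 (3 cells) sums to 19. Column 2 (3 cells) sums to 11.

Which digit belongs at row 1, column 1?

8

3 in 2 cells must be {1,2}.
The 3 across and the 19 down share only 2, so (3,1) = 2.
(3,2) = 3 − 2 = 1 completes the 3 across.
Nothing is forced directly, so branch on (1,1), whose candidates are 8 or 9. If (1,1) = 9: then (1,2) would have to be in {5} for the 14 across but in {2,3,4,6,7,8} for the 11 down — contradiction. So (1,1) = 8.
(1,2) = 14 − 8 = 6 completes the 14 across.
(2,1) = 19 − 10 = 9 completes the 19 down.
(2,2) = 13 − 9 = 4 completes the 13 across.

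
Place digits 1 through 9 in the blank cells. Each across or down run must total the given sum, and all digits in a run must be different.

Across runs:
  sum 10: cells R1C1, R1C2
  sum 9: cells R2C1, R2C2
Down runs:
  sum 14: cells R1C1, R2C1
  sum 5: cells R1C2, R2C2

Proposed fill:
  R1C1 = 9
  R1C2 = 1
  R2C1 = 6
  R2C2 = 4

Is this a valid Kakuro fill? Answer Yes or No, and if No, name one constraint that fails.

No — the across run R2C1–R2C2 sums to 10, not 9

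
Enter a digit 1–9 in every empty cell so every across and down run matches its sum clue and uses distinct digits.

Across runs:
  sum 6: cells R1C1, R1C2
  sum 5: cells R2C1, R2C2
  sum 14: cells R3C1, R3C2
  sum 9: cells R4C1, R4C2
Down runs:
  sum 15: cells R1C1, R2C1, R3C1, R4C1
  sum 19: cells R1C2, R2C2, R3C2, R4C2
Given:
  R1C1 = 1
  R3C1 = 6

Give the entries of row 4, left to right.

5 4

R1C2 = 6 − 1 = 5 completes the 6 across.
R2C1 = 3: the only remaining digit allowed by both the 5 across and the 15 down.
R2C2 = 5 − 3 = 2 completes the 5 across.
R3C2 = 14 − 6 = 8 completes the 14 across.
R4C1 = 15 − 10 = 5 completes the 15 down.
R4C2 = 9 − 5 = 4 completes the 9 across.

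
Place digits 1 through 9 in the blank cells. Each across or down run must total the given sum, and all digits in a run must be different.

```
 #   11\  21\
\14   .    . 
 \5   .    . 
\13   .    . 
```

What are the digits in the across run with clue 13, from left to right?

4 9

The 5 across and the 21 down share only 4, so R2C2 = 4.
R2C1 = 5 − 4 = 1 completes the 5 across.
Nothing is forced directly, so branch on R1C1, whose candidates are 6 or 8. If R1C1 = 8: then R1C2 would have to be in {6} for the 14 across but in {8,9} for the 21 down — contradiction. So R1C1 = 6.
R1C2 = 14 − 6 = 8 completes the 14 across.
R3C1 = 11 − 7 = 4 completes the 11 down.
R3C2 = 13 − 4 = 9 completes the 13 across.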